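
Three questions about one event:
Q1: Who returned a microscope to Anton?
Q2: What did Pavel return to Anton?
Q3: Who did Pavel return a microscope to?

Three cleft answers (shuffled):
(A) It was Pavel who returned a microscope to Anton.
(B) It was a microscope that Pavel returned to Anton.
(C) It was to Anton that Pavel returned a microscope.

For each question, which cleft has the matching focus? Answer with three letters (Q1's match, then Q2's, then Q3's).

ABC

Q1 asks about the subject (agent); cleft (A) focuses "Pavel", which is the subject (agent) — so Q1 → A.
Q2 asks about the direct object; cleft (B) focuses "a microscope", which is the direct object — so Q2 → B.
Q3 asks about the recipient; cleft (C) focuses "to Anton", which is the recipient — so Q3 → C.
Mapping: Q1→A, Q2→B, Q3→C.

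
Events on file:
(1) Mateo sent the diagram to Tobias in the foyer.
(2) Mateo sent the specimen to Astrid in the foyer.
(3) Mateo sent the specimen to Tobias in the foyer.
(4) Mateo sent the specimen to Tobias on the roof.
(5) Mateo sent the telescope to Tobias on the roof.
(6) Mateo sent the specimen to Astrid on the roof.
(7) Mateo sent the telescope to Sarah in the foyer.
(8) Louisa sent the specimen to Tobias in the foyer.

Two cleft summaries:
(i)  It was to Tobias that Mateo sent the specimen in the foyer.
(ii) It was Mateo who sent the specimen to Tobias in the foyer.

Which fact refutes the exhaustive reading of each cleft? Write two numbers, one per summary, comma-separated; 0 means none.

Summary (i) focuses "Tobias" (the recipient); background same agent, thing, setting (Mateo / the specimen / in the foyer). Fact (2) matches that background with recipient = Astrid — refutes (i).
Summary (ii) focuses "Mateo" (the agent); background same thing, recipient, setting (the specimen / Tobias / in the foyer). Fact (8) matches that background with agent = Louisa — refutes (ii).

2, 8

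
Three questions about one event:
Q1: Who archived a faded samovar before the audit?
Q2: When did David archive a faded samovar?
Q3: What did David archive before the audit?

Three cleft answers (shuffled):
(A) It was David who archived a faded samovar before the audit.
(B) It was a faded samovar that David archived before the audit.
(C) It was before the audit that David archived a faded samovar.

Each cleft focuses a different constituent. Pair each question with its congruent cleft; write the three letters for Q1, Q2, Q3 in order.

ACB

Q1 asks about the subject (agent); cleft (A) focuses "David", which is the subject (agent) — so Q1 → A.
Q2 asks about the time; cleft (C) focuses "before the audit", which is the time — so Q2 → C.
Q3 asks about the direct object; cleft (B) focuses "a faded samovar", which is the direct object — so Q3 → B.
Mapping: Q1→A, Q2→C, Q3→B.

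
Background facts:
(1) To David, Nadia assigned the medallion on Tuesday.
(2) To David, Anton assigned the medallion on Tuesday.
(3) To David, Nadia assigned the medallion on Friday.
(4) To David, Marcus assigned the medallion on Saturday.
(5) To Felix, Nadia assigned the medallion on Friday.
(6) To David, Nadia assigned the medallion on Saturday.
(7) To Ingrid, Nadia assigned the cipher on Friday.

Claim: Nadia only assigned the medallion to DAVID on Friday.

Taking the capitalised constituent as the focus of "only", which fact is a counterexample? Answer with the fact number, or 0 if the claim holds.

The capitals mark "David" as focus. So "only" rules out other recipients, with the rest (agent = Nadia, thing = the medallion, setting = on Friday) as background.
Fact (5) shares the background but differs in recipient (Felix) — a counterexample.

5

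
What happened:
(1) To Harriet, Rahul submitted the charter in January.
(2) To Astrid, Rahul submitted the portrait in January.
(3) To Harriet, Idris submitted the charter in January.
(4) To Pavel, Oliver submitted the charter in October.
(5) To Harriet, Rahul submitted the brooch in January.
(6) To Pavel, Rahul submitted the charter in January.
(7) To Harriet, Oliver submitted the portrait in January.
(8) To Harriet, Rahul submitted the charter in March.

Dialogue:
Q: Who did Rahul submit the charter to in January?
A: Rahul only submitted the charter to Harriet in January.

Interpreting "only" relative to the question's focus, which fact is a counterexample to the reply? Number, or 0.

Answering "Who did ... to ...?" puts focus on the recipient — here, "Harriet".
So "only" ranges over recipients; the rest (Rahul as agent and the charter as thing and in January as setting) is presupposed.
Fact (6) keeps Rahul as agent and the charter as thing and in January as setting but has recipient = Pavel; that refutes the reply.
(Fact (5) would refute a reading with focus on the thing — but that is not what the question asks.)

6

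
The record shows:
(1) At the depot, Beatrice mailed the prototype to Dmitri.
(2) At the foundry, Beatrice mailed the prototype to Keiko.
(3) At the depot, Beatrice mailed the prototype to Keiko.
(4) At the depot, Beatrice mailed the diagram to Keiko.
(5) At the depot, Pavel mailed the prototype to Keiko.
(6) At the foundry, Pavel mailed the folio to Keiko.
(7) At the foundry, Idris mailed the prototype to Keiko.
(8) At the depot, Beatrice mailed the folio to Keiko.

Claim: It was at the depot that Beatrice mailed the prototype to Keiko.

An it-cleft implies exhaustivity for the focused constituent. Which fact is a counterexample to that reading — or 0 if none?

The cleft puts "at the depot" in focus and presupposes the open proposition with Beatrice as agent and the prototype as thing and Keiko as recipient.
Exhaustivity: at the depot is the only setting satisfying that background.
But fact (2) also has Beatrice as agent and the prototype as thing and Keiko as recipient, with setting = at the foundry — so the exhaustive reading fails.

2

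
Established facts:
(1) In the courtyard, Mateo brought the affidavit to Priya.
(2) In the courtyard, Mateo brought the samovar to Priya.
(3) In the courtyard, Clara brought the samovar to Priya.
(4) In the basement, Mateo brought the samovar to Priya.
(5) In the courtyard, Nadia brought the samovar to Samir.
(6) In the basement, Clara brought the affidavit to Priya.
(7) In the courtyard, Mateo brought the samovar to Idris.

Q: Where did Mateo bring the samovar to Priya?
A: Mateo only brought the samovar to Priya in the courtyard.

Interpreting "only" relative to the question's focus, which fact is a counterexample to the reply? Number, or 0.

4

The question "Where did ...?" targets the setting, so in the reply the focus falls on "in the courtyard".
So "only" ranges over settings; the rest (agent = Mateo, thing = the samovar, recipient = Priya) is presupposed.
Fact (4) shares the background with a different setting (in the basement) — counterexample.
(Fact (1) would refute a reading with focus on the thing — but that is not what the question asks.)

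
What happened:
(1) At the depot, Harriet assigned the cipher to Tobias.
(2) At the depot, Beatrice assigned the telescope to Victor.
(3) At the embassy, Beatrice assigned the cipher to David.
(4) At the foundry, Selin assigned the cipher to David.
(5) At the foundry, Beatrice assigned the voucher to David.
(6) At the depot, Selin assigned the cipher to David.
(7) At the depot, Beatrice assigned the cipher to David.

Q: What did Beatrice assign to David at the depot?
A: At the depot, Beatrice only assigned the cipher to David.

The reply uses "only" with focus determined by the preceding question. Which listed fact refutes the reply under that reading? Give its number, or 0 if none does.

0

The question "What did ...?" targets the thing, so in the reply the focus falls on "the cipher".
"Only" then excludes alternative things while the background — Beatrice as agent and David as recipient and at the depot as setting — is held fixed.
No listed fact shares that background with another thing. Nothing contradicts the reply.
(Fact (3) would refute a reading with focus on the setting — but that is not what the question asks.)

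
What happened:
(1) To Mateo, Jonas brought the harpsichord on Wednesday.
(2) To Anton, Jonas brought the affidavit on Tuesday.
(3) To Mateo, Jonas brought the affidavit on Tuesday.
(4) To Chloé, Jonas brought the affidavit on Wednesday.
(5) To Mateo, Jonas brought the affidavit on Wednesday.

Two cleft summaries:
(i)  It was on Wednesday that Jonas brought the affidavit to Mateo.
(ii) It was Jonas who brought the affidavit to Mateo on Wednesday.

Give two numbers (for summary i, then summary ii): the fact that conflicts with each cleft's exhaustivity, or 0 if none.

Summary (i) focuses "on Wednesday" (the setting); background same agent, thing, recipient (Jonas / the affidavit / Mateo). Fact (3) matches that background with setting = on Tuesday — refutes (i).
Summary (ii) focuses "Jonas" (the agent); background same thing, recipient, setting (the affidavit / Mateo / on Wednesday). No fact matches that background with a different agent, so 0.

3, 0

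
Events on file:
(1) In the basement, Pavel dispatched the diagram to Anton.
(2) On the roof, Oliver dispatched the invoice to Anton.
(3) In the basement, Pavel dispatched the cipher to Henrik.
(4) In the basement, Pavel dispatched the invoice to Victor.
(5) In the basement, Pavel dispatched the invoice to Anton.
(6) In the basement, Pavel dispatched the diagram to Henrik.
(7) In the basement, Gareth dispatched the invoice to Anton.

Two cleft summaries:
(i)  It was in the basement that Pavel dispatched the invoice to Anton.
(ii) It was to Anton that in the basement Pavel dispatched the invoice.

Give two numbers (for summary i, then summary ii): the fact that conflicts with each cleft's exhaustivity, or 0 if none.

(i): focus "in the basement". No fact shares agent = Pavel, thing = the invoice, recipient = Anton with a different setting. 0.
(ii): focus "Anton". Looking for agent = Pavel, thing = the invoice, setting = in the basement with some other recipient — fact (4) has Victor there. Refuted.

0, 4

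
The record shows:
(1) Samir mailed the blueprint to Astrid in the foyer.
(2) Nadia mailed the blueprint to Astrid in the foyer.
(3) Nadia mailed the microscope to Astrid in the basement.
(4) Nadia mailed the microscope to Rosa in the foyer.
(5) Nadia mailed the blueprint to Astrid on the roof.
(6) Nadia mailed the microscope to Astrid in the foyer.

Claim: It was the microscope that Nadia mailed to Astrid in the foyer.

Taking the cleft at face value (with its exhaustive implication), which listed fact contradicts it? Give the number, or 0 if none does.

2

The cleft puts "the microscope" in focus and presupposes the open proposition with Nadia as agent and Astrid as recipient and in the foyer as setting.
The exhaustive reading says no other thing fits that background.
But fact (2) also has Nadia as agent and Astrid as recipient and in the foyer as setting, with thing = the blueprint — so the exhaustive reading fails.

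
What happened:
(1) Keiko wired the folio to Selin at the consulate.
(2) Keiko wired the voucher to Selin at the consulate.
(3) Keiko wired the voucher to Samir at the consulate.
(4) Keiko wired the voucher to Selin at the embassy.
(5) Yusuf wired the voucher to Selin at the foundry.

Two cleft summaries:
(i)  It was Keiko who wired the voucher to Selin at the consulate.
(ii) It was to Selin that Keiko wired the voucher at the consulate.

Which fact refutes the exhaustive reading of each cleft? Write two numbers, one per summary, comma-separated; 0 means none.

Summary (i) focuses "Keiko" (the agent); background thing = the voucher, recipient = Selin, setting = at the consulate. No fact matches that background with a different agent, so 0.
Summary (ii) focuses "Selin" (the recipient); background agent = Keiko, thing = the voucher, setting = at the consulate. Fact (3) matches that background with recipient = Samir — refutes (ii).

0, 3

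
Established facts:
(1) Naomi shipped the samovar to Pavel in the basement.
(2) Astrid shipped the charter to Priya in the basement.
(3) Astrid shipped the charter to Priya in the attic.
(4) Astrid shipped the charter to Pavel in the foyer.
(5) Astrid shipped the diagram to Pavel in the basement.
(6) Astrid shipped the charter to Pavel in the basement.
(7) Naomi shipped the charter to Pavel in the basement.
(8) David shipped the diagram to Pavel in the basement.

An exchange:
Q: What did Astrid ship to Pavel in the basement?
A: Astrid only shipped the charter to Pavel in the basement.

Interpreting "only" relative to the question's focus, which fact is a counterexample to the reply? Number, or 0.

5

Answering "What did ...?" puts focus on the thing — here, "the charter".
"Only" then excludes alternative things while the background — agent = Astrid, recipient = Pavel, setting = in the basement — is held fixed.
Fact (5) shares the background with a different thing (the diagram) — counterexample.
(Fact (4) would refute a reading with focus on the setting — but that is not what the question asks.)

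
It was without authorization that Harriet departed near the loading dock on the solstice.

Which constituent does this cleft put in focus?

without authorization

In an it-cleft "It was X that/who ...", the clefted constituent X is the focus; the that/who-clause expresses the presupposed open proposition.
Here the focus is "without authorization". The backgrounded (presupposed) material includes "Harriet", "on the solstice" and "near the loading dock".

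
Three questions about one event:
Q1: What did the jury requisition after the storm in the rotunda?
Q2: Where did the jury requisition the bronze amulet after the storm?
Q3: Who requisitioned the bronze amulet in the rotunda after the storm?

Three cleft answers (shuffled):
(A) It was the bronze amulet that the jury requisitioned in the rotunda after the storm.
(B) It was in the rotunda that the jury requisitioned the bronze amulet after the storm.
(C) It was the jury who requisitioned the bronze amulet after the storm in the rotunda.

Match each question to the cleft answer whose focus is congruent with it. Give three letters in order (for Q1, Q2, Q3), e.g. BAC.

Q1 asks about the direct object; cleft (A) focuses "the bronze amulet", which is the direct object — so Q1 → A.
Q2 asks about the location; cleft (B) focuses "in the rotunda", which is the location — so Q2 → B.
Q3 asks about the subject (agent); cleft (C) focuses "the jury", which is the subject (agent) — so Q3 → C.
Mapping: Q1→A, Q2→B, Q3→C.

ABC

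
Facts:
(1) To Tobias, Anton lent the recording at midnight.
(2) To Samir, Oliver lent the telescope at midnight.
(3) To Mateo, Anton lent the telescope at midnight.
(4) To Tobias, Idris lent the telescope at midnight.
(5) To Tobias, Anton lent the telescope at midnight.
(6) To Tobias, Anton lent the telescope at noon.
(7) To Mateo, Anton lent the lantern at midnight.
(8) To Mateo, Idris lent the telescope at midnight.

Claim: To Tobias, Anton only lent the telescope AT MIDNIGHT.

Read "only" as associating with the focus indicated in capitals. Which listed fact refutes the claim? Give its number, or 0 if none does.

Focus (in capitals) is "at midnight" — the setting. "Only" excludes alternative settings while holding fixed same agent, thing, recipient (Anton / the telescope / Tobias).
Fact (6) matches on same agent, thing, recipient (Anton / the telescope / Tobias), but has setting = at noon instead. That refutes the claim.

6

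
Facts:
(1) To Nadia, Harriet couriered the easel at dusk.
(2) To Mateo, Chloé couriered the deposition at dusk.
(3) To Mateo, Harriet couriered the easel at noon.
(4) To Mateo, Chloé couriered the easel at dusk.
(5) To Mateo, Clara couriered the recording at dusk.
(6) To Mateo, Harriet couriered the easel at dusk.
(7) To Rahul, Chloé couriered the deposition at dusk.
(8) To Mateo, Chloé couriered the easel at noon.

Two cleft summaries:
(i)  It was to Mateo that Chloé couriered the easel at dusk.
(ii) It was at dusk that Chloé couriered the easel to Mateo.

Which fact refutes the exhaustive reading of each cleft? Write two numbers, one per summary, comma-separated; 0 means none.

0, 8

(i): focus "Mateo". No fact shares same agent, thing, setting (Chloé / the easel / at dusk) with a different recipient. 0.
(ii): focus "at dusk". Looking for same agent, thing, recipient (Chloé / the easel / Mateo) with some other setting — fact (8) has at noon there. Refuted.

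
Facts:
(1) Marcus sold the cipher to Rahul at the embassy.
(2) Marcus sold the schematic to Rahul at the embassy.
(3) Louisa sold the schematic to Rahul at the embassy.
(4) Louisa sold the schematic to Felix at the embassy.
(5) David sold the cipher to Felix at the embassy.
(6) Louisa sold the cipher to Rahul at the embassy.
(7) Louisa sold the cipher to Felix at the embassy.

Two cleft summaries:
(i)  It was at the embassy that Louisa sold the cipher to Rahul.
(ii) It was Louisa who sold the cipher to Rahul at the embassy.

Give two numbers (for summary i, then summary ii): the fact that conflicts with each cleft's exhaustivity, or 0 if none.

0, 1

Summary (i) focuses "at the embassy" (the setting); background agent = Louisa, thing = the cipher, recipient = Rahul. No fact matches that background with a different setting, so 0.
Summary (ii) focuses "Louisa" (the agent); background thing = the cipher, recipient = Rahul, setting = at the embassy. Fact (1) matches that background with agent = Marcus — refutes (ii).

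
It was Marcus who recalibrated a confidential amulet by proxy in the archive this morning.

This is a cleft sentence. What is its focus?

Marcus

In an it-cleft "It was X that/who ...", the clefted constituent X is the focus; the that/who-clause expresses the presupposed open proposition.
Here the focus is "Marcus". The backgrounded (presupposed) material includes "a confidential amulet", "by proxy", "in the archive" and "this morning".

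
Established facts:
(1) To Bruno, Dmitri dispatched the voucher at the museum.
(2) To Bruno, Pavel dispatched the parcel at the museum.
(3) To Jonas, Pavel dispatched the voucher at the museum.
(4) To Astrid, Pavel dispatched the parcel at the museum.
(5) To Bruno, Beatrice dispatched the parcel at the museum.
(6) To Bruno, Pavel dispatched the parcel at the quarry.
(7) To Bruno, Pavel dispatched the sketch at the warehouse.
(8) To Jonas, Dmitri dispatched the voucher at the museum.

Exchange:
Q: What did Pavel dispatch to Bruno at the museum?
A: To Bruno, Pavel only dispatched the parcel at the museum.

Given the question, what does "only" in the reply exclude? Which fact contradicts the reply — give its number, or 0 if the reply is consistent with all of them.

The question "What did ...?" targets the thing, so in the reply the focus falls on "the parcel".
"Only" then excludes alternative things while the background — same agent, recipient, setting (Pavel / Bruno / at the museum) — is held fixed.
No listed fact shares that background with another thing. Nothing contradicts the reply.
(Fact (4) would refute a reading with focus on the recipient — but that is not what the question asks.)

0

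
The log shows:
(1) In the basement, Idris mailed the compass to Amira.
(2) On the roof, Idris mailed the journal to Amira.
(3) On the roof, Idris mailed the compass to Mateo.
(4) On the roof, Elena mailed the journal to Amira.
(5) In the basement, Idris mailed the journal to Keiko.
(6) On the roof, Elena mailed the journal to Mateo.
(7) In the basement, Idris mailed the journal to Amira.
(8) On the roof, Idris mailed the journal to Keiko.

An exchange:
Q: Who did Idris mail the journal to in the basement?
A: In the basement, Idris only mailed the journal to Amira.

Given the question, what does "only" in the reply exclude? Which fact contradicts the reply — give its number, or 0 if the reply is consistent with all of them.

5

Answering "Who did ... to ...?" puts focus on the recipient — here, "Amira".
"Only" then excludes alternative recipients while the background — agent = Idris, thing = the journal, setting = in the basement — is held fixed.
Fact (5) shares the background with a different recipient (Keiko) — counterexample.
(Fact (2) would refute a reading with focus on the setting — but that is not what the question asks.)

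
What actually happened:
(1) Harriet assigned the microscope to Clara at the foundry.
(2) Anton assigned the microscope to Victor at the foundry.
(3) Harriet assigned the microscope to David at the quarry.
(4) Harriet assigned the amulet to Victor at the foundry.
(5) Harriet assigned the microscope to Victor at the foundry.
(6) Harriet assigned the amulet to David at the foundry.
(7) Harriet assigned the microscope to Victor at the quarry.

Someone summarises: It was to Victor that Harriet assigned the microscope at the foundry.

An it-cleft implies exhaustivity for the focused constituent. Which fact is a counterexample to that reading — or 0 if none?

Focus of the cleft: "Victor" (the recipient). Presupposed background: agent = Harriet, thing = the microscope, setting = at the foundry.
The exhaustive reading says no other recipient fits that background.
Fact (1) shares the background but with recipient = Clara; exhaustivity is violated.

1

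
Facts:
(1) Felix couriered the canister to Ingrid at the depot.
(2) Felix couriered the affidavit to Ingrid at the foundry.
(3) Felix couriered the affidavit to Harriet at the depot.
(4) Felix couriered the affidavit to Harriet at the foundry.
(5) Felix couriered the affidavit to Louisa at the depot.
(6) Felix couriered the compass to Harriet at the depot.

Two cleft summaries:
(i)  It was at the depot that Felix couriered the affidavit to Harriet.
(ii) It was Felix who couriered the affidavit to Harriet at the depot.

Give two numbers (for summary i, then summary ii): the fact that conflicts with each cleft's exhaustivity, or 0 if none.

4, 0

Summary (i) focuses "at the depot" (the setting); background agent = Felix, thing = the affidavit, recipient = Harriet. Fact (4) matches that background with setting = at the foundry — refutes (i).
Summary (ii) focuses "Felix" (the agent); background thing = the affidavit, recipient = Harriet, setting = at the depot. No fact matches that background with a different agent, so 0.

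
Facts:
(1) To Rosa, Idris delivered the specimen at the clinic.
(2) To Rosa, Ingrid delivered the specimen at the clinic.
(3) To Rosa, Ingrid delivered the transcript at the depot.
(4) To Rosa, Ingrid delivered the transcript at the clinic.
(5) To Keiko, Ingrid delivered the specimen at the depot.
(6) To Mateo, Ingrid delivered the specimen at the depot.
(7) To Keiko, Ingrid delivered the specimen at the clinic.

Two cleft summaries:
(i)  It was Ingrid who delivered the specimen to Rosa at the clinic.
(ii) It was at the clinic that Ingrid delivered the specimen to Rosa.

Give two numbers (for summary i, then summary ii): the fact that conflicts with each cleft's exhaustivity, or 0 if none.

1, 0

Summary (i) focuses "Ingrid" (the agent); background the specimen as thing and Rosa as recipient and at the clinic as setting. Fact (1) matches that background with agent = Idris — refutes (i).
Summary (ii) focuses "at the clinic" (the setting); background Ingrid as agent and the specimen as thing and Rosa as recipient. No fact matches that background with a different setting, so 0.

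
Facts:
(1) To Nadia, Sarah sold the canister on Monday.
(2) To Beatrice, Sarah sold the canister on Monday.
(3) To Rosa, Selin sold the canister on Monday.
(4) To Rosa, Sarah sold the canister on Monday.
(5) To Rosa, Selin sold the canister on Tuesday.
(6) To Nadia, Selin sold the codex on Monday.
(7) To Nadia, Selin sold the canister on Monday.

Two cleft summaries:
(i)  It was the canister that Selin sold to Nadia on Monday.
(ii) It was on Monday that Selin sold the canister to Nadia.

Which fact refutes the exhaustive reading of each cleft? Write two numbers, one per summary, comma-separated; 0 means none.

(i): focus "the canister". Looking for same agent, recipient, setting (Selin / Nadia / on Monday) with some other thing — fact (6) has the codex there. Refuted.
(ii): focus "on Monday". No fact shares same agent, thing, recipient (Selin / the canister / Nadia) with a different setting. 0.

6, 0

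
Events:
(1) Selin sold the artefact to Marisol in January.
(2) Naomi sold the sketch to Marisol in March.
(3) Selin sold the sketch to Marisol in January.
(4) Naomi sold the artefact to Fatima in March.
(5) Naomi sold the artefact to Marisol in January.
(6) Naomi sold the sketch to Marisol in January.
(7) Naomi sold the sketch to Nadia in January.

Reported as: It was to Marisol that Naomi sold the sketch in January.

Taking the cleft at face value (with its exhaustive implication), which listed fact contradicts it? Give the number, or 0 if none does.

The cleft puts "Marisol" in focus and presupposes the open proposition with Naomi as agent and the sketch as thing and in January as setting.
Exhaustivity: Marisol is the only recipient satisfying that background.
But fact (7) also has Naomi as agent and the sketch as thing and in January as setting, with recipient = Nadia — so the exhaustive reading fails.

7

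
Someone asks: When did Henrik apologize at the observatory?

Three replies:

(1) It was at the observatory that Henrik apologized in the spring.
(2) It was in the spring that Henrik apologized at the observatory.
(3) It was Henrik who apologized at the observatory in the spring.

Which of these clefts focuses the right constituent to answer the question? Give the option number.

The question word "when" targets the time.
Option (1) clefts "at the observatory" — the location, not what was asked.
Option (2) clefts "in the spring" — that matches what the question asks about.
Option (3) clefts "Henrik" — the subject (agent), not what was asked.
So the congruent reply is (2).

2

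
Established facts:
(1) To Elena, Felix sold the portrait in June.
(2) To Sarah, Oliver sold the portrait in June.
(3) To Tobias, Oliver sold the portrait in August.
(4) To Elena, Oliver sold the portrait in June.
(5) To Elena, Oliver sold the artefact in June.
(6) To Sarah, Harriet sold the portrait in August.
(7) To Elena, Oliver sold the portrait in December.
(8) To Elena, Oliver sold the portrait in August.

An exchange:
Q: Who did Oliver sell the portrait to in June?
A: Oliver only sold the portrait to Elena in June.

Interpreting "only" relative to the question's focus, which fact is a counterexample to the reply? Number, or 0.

2

Answering "Who did ... to ...?" puts focus on the recipient — here, "Elena".
"Only" then excludes alternative recipients while the background — Oliver as agent and the portrait as thing and in June as setting — is held fixed.
Fact (2) keeps Oliver as agent and the portrait as thing and in June as setting but has recipient = Sarah; that refutes the reply.
(Fact (7) would refute a reading with focus on the setting — but that is not what the question asks.)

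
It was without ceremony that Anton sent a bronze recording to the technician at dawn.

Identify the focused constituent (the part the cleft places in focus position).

without ceremony

In an it-cleft "It was X that/who ...", the clefted constituent X is the focus; the that/who-clause expresses the presupposed open proposition.
Here the focus is "without ceremony". The backgrounded (presupposed) material includes "Anton", "a bronze recording", "to the technician" and "at dawn".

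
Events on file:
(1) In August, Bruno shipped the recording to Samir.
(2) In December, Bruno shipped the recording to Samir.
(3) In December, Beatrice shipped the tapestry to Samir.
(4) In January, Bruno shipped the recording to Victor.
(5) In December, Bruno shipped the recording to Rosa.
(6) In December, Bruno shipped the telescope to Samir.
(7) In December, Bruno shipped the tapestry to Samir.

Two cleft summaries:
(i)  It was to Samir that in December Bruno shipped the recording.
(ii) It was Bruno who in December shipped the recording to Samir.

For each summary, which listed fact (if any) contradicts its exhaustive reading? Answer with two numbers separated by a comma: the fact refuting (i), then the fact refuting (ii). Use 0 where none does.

(i): focus "Samir". Looking for agent = Bruno, thing = the recording, setting = in December with some other recipient — fact (5) has Rosa there. Refuted.
(ii): focus "Bruno". No fact shares thing = the recording, recipient = Samir, setting = in December with a different agent. 0.

5, 0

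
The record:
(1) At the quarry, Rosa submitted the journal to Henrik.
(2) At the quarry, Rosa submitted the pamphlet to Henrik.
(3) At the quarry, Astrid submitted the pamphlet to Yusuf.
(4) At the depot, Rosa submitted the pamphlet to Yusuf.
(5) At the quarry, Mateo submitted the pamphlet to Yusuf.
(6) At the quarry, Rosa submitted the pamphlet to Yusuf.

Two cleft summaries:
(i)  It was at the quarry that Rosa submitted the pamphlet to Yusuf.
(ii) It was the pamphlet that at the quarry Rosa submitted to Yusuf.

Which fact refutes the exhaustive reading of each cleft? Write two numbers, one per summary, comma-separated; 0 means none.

4, 0

Summary (i) focuses "at the quarry" (the setting); background agent = Rosa, thing = the pamphlet, recipient = Yusuf. Fact (4) matches that background with setting = at the depot — refutes (i).
Summary (ii) focuses "the pamphlet" (the thing); background agent = Rosa, recipient = Yusuf, setting = at the quarry. No fact matches that background with a different thing, so 0.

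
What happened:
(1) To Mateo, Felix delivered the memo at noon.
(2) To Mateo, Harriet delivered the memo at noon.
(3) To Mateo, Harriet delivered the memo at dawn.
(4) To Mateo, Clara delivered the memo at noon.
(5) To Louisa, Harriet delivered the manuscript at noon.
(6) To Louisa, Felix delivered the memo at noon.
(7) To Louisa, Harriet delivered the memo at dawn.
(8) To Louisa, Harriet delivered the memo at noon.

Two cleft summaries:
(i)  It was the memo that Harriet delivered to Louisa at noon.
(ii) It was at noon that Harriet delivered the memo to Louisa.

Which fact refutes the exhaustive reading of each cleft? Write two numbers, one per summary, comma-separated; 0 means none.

5, 7

(i): focus "the memo". Looking for agent = Harriet, recipient = Louisa, setting = at noon with some other thing — fact (5) has the manuscript there. Refuted.
(ii): focus "at noon". Looking for agent = Harriet, thing = the memo, recipient = Louisa with some other setting — fact (7) has at dawn there. Refuted.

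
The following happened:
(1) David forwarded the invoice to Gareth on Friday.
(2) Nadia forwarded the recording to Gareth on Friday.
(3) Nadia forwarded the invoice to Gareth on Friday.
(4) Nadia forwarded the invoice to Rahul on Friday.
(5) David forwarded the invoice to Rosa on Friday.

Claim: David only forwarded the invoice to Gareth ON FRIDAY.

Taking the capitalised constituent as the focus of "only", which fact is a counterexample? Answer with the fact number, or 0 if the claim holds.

0

The capitals mark "on Friday" as focus. So "only" rules out other settings, with the rest (David as agent and the invoice as thing and Gareth as recipient) as background.
No fact matches David as agent and the invoice as thing and Gareth as recipient with a different setting — every other fact differs on at least one backgrounded slot. So no fact refutes it.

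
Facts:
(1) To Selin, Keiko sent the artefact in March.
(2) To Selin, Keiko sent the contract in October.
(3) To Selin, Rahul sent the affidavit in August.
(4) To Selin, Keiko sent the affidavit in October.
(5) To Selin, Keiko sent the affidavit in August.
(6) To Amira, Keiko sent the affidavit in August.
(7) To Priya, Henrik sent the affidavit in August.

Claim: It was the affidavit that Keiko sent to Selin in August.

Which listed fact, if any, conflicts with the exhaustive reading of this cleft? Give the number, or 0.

The cleft puts "the affidavit" in focus and presupposes the open proposition with agent = Keiko, recipient = Selin, setting = in August.
Exhaustivity: the affidavit is the only thing satisfying that background.
Every other fact differs from the presupposition on some backgrounded slot, so none challenges the exhaustivity.

0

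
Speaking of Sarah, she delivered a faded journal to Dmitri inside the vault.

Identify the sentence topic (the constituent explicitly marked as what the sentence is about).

The construction explicitly marks "Sarah" as what the sentence is about — the topic.
The remainder of the clause is the comment (what is said about the topic).

Sarah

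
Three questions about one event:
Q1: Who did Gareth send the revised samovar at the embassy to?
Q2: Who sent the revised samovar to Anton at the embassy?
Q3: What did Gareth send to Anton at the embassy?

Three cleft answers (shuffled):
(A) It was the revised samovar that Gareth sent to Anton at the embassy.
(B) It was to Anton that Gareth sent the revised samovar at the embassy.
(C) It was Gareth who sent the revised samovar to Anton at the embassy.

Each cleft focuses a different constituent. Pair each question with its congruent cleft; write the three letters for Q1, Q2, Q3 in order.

BCA

Q1 asks about the recipient; cleft (B) focuses "to Anton", which is the recipient — so Q1 → B.
Q2 asks about the subject (agent); cleft (C) focuses "Gareth", which is the subject (agent) — so Q2 → C.
Q3 asks about the direct object; cleft (A) focuses "the revised samovar", which is the direct object — so Q3 → A.
Mapping: Q1→B, Q2→C, Q3→A.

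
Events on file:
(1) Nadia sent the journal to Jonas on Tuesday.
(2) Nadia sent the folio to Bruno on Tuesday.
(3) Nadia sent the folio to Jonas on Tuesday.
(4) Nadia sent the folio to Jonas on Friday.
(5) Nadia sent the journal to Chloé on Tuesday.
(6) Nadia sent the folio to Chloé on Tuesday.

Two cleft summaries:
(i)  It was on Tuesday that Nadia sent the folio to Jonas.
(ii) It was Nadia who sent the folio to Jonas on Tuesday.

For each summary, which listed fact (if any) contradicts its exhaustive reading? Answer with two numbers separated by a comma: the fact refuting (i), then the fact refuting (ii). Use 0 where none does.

4, 0

(i): focus "on Tuesday". Looking for agent = Nadia, thing = the folio, recipient = Jonas with some other setting — fact (4) has on Friday there. Refuted.
(ii): focus "Nadia". No fact shares thing = the folio, recipient = Jonas, setting = on Tuesday with a different agent. 0.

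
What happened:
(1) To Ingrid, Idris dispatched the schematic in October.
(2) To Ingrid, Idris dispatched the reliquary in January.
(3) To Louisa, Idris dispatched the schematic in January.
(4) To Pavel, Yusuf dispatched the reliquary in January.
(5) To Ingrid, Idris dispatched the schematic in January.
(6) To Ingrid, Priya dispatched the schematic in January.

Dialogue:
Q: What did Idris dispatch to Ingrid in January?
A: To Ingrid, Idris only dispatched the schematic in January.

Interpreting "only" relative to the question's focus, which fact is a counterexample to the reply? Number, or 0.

2

The question "What did ...?" targets the thing, so in the reply the focus falls on "the schematic".
So "only" ranges over things; the rest (agent = Idris, recipient = Ingrid, setting = in January) is presupposed.
Fact (2) shares the background with a different thing (the reliquary) — counterexample.
(Fact (3) would refute a reading with focus on the recipient — but that is not what the question asks.)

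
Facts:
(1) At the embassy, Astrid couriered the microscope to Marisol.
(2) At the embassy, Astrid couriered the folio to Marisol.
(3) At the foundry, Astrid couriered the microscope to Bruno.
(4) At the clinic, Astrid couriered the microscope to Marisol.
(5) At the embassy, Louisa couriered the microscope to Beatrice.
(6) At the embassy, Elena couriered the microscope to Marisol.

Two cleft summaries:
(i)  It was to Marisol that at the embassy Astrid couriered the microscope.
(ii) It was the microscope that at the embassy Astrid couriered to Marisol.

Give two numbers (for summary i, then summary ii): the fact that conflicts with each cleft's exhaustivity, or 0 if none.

0, 2

Summary (i) focuses "Marisol" (the recipient); background agent = Astrid, thing = the microscope, setting = at the embassy. No fact matches that background with a different recipient, so 0.
Summary (ii) focuses "the microscope" (the thing); background agent = Astrid, recipient = Marisol, setting = at the embassy. Fact (2) matches that background with thing = the folio — refutes (ii).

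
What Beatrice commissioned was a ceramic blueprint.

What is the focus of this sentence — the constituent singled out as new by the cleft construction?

In a pseudo-cleft "What ... was X", the post-copular constituent X is the focus.
Here the focus is "a ceramic blueprint". The backgrounded (presupposed) material includes "Beatrice".

a ceramic blueprint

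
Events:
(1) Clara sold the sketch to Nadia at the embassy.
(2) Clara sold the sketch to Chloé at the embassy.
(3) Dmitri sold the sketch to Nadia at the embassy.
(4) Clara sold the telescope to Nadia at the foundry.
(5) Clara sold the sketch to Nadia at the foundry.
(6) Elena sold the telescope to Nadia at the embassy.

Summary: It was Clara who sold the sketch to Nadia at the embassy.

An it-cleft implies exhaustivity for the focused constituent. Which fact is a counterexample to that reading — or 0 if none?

Focus of the cleft: "Clara" (the agent). Presupposed background: the sketch as thing and Nadia as recipient and at the embassy as setting.
Exhaustivity: Clara is the only agent satisfying that background.
But fact (3) also has the sketch as thing and Nadia as recipient and at the embassy as setting, with agent = Dmitri — so the exhaustive reading fails.

3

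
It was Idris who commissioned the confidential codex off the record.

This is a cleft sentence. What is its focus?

Idris

In an it-cleft "It was X that/who ...", the clefted constituent X is the focus; the that/who-clause expresses the presupposed open proposition.
Here the focus is "Idris". The backgrounded (presupposed) material includes "the confidential codex" and "off the record".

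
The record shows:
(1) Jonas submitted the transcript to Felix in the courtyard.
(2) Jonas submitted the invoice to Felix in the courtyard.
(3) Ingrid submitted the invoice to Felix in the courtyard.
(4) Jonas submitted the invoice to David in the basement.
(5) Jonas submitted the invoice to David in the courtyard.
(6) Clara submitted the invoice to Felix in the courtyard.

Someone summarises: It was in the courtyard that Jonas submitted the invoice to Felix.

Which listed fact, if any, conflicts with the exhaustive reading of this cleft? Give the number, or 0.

0

Focus of the cleft: "in the courtyard" (the setting). Presupposed background: Jonas as agent and the invoice as thing and Felix as recipient.
Exhaustivity: in the courtyard is the only setting satisfying that background.
Every other fact differs from the presupposition on some backgrounded slot, so none challenges the exhaustivity.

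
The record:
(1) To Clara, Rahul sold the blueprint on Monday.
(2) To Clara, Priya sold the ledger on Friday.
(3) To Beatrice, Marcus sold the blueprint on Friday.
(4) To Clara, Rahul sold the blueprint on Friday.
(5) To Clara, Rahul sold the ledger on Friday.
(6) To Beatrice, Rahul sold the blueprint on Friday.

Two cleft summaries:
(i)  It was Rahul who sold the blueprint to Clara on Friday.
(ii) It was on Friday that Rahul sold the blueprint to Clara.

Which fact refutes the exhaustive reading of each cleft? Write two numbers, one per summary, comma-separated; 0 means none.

0, 1

Summary (i) focuses "Rahul" (the agent); background the blueprint as thing and Clara as recipient and on Friday as setting. No fact matches that background with a different agent, so 0.
Summary (ii) focuses "on Friday" (the setting); background Rahul as agent and the blueprint as thing and Clara as recipient. Fact (1) matches that background with setting = on Monday — refutes (ii).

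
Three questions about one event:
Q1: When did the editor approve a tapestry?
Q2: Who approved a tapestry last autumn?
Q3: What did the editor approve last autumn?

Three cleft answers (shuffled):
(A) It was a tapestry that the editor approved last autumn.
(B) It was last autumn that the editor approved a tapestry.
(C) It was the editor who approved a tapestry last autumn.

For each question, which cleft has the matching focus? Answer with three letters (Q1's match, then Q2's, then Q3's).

Q1 asks about the time; cleft (B) focuses "last autumn", which is the time — so Q1 → B.
Q2 asks about the subject (agent); cleft (C) focuses "the editor", which is the subject (agent) — so Q2 → C.
Q3 asks about the direct object; cleft (A) focuses "a tapestry", which is the direct object — so Q3 → A.
Mapping: Q1→B, Q2→C, Q3→A.

BCA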